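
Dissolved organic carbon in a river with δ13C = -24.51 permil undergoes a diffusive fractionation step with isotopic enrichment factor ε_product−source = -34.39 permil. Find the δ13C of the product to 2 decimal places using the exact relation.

-58.06 permil

Exactly, δ_product = (δ_source + 1000)·(ε/1000 + 1) − 1000.
δ_product = (-24.51 + 1000) × (-34.39/1000 + 1) − 1000
δ_product = -58.057 permil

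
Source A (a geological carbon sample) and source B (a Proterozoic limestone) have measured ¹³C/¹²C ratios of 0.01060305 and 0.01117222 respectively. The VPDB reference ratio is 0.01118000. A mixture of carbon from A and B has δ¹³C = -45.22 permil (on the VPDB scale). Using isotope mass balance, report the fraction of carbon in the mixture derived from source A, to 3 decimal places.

0.875

δ_A = (0.01060305/0.01118000 − 1)×1000 = (0.948394 − 1)×1000 = -51.606 permil
δ_B = (0.01117222/0.01118000 − 1)×1000 = (0.999304 − 1)×1000 = -0.696 permil
f_A = (δ_mix − δ_B)/(δ_A − δ_B) = (-45.22 − (-0.696))/(-51.606 − (-0.696))
f_A = -44.524 / -50.910 = 0.8746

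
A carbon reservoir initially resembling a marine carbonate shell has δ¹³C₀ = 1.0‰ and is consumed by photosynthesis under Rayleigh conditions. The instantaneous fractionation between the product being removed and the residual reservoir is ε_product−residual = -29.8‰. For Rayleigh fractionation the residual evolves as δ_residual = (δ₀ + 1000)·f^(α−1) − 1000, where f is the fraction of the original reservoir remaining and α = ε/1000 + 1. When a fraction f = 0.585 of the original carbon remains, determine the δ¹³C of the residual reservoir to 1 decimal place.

17.1‰

Rayleigh residual: δ_res = (δ₀ + 1000)·f^(α−1) − 1000
α = ε/1000 + 1 = 0.97020, so α − 1 = -0.02980
f^(α−1) = 0.585^(-0.02980) = 1.016105
δ_res = (1.0 + 1000) × 1.016105 − 1000 = 1017.121 − 1000 = 17.12‰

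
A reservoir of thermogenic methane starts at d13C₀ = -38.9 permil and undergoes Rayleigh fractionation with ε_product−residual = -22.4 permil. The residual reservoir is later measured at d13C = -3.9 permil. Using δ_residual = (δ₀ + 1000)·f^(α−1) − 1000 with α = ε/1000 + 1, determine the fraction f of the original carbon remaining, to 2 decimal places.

0.20

α − 1 = ε/1000 = -0.0224
(δ_res + 1000)/(δ₀ + 1000) = (-3.9 + 1000)/(-38.9 + 1000) = 996.1/961.1 = 1.036417
f = 1.036417^(1/-0.0224) = exp(ln(1.036417)/-0.0224) = exp(0.03577/-0.0224)
f = exp(-1.5968) = 0.2025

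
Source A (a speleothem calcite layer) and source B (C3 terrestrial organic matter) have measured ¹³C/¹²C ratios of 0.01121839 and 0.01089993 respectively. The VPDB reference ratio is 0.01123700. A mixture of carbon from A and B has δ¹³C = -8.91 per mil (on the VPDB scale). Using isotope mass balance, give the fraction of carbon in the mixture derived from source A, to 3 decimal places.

0.744

δ_A = (0.01121839/0.01123700 − 1)×1000 = (0.998344 − 1)×1000 = -1.656 per mil
δ_B = (0.01089993/0.01123700 − 1)×1000 = (0.970004 − 1)×1000 = -29.996 per mil
f_A = (δ_mix − δ_B)/(δ_A − δ_B) = (-8.91 − (-29.996))/(-1.656 − (-29.996))
f_A = 21.086 / 28.340 = 0.7440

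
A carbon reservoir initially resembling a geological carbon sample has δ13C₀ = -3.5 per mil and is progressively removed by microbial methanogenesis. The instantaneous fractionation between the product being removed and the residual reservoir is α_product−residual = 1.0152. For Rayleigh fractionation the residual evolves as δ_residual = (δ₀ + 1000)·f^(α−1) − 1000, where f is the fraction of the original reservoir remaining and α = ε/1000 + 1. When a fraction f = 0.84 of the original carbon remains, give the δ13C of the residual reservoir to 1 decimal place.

-6.1 per mil

Rayleigh residual: δ_res = (δ₀ + 1000)·f^(α−1) − 1000
α − 1 = 0.01520
f^(α−1) = 0.84^(0.01520) = 0.997353
δ_res = (-3.5 + 1000) × 0.997353 − 1000 = 993.863 − 1000 = -6.14 per mil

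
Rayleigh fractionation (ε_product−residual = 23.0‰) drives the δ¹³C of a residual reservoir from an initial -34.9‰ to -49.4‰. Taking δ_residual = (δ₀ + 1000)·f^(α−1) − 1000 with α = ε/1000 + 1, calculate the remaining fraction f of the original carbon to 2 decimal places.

α − 1 = ε/1000 = 0.0230
(δ_res + 1000)/(δ₀ + 1000) = (-49.4 + 1000)/(-34.9 + 1000) = 950.6/965.1 = 0.984976
f = 0.984976^(1/0.0230) = exp(ln(0.984976)/0.0230) = exp(-0.01514/0.0230)
f = exp(-0.6582) = 0.5178

0.52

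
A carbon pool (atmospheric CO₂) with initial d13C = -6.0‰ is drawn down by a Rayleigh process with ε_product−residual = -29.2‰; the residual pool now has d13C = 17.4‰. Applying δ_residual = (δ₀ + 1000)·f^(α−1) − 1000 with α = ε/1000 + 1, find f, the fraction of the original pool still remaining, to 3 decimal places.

0.451

α − 1 = ε/1000 = -0.0292
(δ_res + 1000)/(δ₀ + 1000) = (17.4 + 1000)/(-6.0 + 1000) = 1017.4/994.0 = 1.023541
f = 1.023541^(1/-0.0292) = exp(ln(1.023541)/-0.0292) = exp(0.02327/-0.0292)
f = exp(-0.7969) = 0.4507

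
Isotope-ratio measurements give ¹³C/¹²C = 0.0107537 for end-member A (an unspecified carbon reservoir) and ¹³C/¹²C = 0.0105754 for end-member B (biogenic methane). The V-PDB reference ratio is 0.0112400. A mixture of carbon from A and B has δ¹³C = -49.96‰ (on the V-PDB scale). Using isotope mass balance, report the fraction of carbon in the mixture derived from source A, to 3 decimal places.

δ_A = (0.0107537/0.0112400 − 1)×1000 = (0.956735 − 1)×1000 = -43.265‰
δ_B = (0.0105754/0.0112400 − 1)×1000 = (0.940872 − 1)×1000 = -59.128‰
f_A = (δ_mix − δ_B)/(δ_A − δ_B) = (-49.96 − (-59.128))/(-43.265 − (-59.128))
f_A = 9.168 / 15.863 = 0.5780

0.578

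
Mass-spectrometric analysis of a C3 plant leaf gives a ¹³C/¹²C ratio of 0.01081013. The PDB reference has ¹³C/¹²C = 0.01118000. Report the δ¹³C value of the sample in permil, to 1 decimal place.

-33.1 permil

δ¹³C = (R_sample / R_standard − 1) × 1000
R_sample / R_standard = 0.01081013 / 0.01118000 = 0.966917
δ¹³C = (0.966917 − 1) × 1000 = -33.08 permil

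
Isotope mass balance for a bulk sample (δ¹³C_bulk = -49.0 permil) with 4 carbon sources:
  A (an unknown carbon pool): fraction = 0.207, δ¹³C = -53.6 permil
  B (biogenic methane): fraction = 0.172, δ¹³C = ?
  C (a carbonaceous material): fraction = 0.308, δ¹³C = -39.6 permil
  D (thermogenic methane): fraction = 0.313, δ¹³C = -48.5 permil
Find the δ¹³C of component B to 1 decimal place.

Isotope mass balance: δ_bulk = Σ fᵢ·δᵢ.
-49.0 = 0.207×(-53.6) + 0.172×δ_B + 0.308×(-39.6) + 0.313×(-48.5)
0.172·δ_B = -49.0 − (-38.472) = -10.528
δ_B = -10.528 / 0.172 = -61.21 permil

-61.2 permil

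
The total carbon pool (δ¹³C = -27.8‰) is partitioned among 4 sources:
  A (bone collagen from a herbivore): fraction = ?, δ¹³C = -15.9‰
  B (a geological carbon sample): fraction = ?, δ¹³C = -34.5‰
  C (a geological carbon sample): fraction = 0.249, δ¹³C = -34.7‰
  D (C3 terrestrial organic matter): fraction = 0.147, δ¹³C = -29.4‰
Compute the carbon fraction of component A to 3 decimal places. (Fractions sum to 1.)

0.323

Let f_A and f_B be the unknown fractions; fractions sum to 1 so f_A + f_B = 0.604.
Mass balance: Σ fᵢ·δᵢ = δ_bulk ⇒ f_A·(-15.9) + f_B·(-34.5) = -27.8 − (-12.962) = -14.838
Substitute f_B = 0.604 − f_A:
f_A·(-15.9 − -34.5) = -14.838 − 0.604×(-34.5) = 6.000
f_A = 6.000 / 18.6 = 0.3226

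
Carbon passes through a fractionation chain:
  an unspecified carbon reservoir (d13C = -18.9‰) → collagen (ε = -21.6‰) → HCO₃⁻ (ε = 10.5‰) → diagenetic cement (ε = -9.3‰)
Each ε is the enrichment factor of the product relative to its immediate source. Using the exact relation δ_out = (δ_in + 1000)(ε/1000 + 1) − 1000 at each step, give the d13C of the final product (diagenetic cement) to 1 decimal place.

-39.0‰

step 1: δ = (-18.90 + 1000)·(-21.6/1000 + 1) − 1000 = -40.09‰
step 2: δ = (-40.09 + 1000)·(10.5/1000 + 1) − 1000 = -30.01‰
step 3: δ = (-30.01 + 1000)·(-9.3/1000 + 1) − 1000 = -39.03‰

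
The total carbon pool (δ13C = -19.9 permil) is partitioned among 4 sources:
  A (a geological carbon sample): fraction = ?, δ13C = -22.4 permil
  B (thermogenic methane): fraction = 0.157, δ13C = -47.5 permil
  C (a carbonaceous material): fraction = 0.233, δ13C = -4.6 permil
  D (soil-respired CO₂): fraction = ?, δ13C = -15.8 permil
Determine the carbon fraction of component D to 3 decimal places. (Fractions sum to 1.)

0.347

Let f_D and f_A be the unknown fractions; fractions sum to 1 so f_D + f_A = 0.610.
Mass balance: Σ fᵢ·δᵢ = δ_bulk ⇒ f_D·(-15.8) + f_A·(-22.4) = -19.9 − (-8.529) = -11.371
Substitute f_A = 0.610 − f_D:
f_D·(-15.8 − -22.4) = -11.371 − 0.610×(-22.4) = 2.293
f_D = 2.293 / 6.6 = 0.3475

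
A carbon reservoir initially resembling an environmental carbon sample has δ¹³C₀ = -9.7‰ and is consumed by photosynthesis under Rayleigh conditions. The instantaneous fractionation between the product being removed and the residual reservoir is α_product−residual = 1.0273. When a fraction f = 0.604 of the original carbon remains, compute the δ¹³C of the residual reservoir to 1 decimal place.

Rayleigh residual: δ_res = (δ₀ + 1000)·f^(α−1) − 1000
α − 1 = 0.02730
f^(α−1) = 0.604^(0.02730) = 0.986330
δ_res = (-9.7 + 1000) × 0.986330 − 1000 = 976.763 − 1000 = -23.24‰

-23.2‰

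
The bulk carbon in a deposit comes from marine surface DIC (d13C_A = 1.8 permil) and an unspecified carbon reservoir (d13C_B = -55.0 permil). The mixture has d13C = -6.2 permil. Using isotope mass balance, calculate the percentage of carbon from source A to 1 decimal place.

85.9%

δ_mix = f_A·δ_A + (1 − f_A)·δ_B  ⇒  f_A = (δ_mix − δ_B)/(δ_A − δ_B)
f_A = (-6.2 − (-55.0)) / (1.8 − (-55.0))
f_A = 48.8 / 56.8 = 0.8592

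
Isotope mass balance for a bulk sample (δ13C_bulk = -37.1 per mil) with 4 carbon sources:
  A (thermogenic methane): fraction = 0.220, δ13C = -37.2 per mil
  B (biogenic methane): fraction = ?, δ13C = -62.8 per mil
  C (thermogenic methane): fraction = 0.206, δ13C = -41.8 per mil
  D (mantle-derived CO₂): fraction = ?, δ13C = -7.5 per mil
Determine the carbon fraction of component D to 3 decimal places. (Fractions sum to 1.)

Let f_D and f_B be the unknown fractions; fractions sum to 1 so f_D + f_B = 0.574.
Mass balance: Σ fᵢ·δᵢ = δ_bulk ⇒ f_D·(-7.5) + f_B·(-62.8) = -37.1 − (-16.795) = -20.305
Substitute f_B = 0.574 − f_D:
f_D·(-7.5 − -62.8) = -20.305 − 0.574×(-62.8) = 15.742
f_D = 15.742 / 55.3 = 0.2847

0.285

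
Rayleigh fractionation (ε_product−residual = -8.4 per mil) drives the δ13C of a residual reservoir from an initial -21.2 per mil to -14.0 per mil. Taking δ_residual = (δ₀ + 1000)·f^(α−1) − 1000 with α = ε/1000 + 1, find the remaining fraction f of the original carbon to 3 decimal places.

0.418

α − 1 = ε/1000 = -0.0084
(δ_res + 1000)/(δ₀ + 1000) = (-14.0 + 1000)/(-21.2 + 1000) = 986.0/978.8 = 1.007356
f = 1.007356^(1/-0.0084) = exp(ln(1.007356)/-0.0084) = exp(0.00733/-0.0084)
f = exp(-0.8725) = 0.4179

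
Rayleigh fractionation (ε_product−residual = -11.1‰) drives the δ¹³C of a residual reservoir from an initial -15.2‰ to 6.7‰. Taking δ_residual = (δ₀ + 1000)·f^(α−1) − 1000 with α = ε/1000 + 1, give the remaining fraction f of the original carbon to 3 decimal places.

0.138

α − 1 = ε/1000 = -0.0111
(δ_res + 1000)/(δ₀ + 1000) = (6.7 + 1000)/(-15.2 + 1000) = 1006.7/984.8 = 1.022238
f = 1.022238^(1/-0.0111) = exp(ln(1.022238)/-0.0111) = exp(0.02199/-0.0111)
f = exp(-1.9815) = 0.1379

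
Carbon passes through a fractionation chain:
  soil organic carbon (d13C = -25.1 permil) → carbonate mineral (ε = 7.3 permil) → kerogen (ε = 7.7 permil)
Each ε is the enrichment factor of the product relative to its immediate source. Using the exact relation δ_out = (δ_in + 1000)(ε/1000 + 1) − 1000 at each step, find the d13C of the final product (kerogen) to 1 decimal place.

step 1: δ = (-25.10 + 1000)·(7.3/1000 + 1) − 1000 = -17.98 permil
step 2: δ = (-17.98 + 1000)·(7.7/1000 + 1) − 1000 = -10.42 permil

-10.4 permil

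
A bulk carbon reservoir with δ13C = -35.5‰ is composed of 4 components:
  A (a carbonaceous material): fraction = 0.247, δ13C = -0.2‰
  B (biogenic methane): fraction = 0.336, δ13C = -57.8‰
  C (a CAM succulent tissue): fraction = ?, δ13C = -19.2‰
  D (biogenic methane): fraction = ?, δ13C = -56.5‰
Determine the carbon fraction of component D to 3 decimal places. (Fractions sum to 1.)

0.215

Let f_D and f_C be the unknown fractions; fractions sum to 1 so f_D + f_C = 0.417.
Mass balance: Σ fᵢ·δᵢ = δ_bulk ⇒ f_D·(-56.5) + f_C·(-19.2) = -35.5 − (-19.470) = -16.030
Substitute f_C = 0.417 − f_D:
f_D·(-56.5 − -19.2) = -16.030 − 0.417×(-19.2) = -8.023
f_D = -8.023 / -37.3 = 0.2151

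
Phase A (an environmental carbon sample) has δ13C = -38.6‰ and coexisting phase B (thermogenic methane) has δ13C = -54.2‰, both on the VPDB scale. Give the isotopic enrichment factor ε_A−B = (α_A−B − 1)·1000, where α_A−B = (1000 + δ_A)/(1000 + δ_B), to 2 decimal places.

16.49‰

α_A−B = (1000 + -38.6) / (1000 + -54.2) = 961.4 / 945.8 = 1.016494
ε_A−B = (1.016494 − 1) × 1000 = 16.494‰
(The approximation ε ≈ δ_A − δ_B would give 15.6‰.)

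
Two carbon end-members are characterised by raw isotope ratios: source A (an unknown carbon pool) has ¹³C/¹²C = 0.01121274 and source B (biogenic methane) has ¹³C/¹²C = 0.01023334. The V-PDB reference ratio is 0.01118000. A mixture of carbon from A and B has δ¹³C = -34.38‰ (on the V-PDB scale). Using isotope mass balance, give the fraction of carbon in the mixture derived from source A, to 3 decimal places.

δ_A = (0.01121274/0.01118000 − 1)×1000 = (1.002928 − 1)×1000 = 2.928‰
δ_B = (0.01023334/0.01118000 − 1)×1000 = (0.915326 − 1)×1000 = -84.674‰
f_A = (δ_mix − δ_B)/(δ_A − δ_B) = (-34.38 − (-84.674))/(2.928 − (-84.674))
f_A = 50.294 / 87.603 = 0.5741

0.574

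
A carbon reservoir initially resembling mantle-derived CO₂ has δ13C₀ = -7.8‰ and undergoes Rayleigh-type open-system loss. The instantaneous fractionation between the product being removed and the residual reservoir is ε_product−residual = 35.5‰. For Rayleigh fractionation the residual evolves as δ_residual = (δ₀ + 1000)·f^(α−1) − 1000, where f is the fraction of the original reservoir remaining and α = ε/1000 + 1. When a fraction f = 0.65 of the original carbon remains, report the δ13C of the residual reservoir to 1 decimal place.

-22.9‰

Rayleigh residual: δ_res = (δ₀ + 1000)·f^(α−1) − 1000
α = ε/1000 + 1 = 1.03550, so α − 1 = 0.03550
f^(α−1) = 0.65^(0.03550) = 0.984824
δ_res = (-7.8 + 1000) × 0.984824 − 1000 = 977.142 − 1000 = -22.86‰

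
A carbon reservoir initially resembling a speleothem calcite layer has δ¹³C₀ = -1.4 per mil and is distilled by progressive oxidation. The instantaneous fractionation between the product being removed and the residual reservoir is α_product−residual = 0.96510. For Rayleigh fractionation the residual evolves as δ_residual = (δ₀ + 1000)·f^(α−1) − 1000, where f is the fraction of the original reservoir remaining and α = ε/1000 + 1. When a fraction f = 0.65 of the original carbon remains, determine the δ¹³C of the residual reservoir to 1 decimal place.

13.7 per mil

Rayleigh residual: δ_res = (δ₀ + 1000)·f^(α−1) − 1000
α − 1 = -0.03490
f^(α−1) = 0.65^(-0.03490) = 1.015148
δ_res = (-1.4 + 1000) × 1.015148 − 1000 = 1013.727 − 1000 = 13.73 per mil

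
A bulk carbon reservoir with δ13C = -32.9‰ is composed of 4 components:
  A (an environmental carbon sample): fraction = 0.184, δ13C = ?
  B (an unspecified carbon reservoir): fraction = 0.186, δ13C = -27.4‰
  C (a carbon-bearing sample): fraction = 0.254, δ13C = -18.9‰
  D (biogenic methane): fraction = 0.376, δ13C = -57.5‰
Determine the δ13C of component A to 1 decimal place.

Isotope mass balance: δ_bulk = Σ fᵢ·δᵢ.
-32.9 = 0.184×δ_A + 0.186×(-27.4) + 0.254×(-18.9) + 0.376×(-57.5)
0.184·δ_A = -32.9 − (-31.517) = -1.383
δ_A = -1.383 / 0.184 = -7.52‰

-7.5‰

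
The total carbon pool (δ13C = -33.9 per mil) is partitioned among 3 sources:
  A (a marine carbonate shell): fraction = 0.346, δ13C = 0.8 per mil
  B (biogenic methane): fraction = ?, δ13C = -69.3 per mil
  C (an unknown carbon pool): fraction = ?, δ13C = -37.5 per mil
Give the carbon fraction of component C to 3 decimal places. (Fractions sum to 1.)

Let f_C and f_B be the unknown fractions; fractions sum to 1 so f_C + f_B = 0.654.
Mass balance: Σ fᵢ·δᵢ = δ_bulk ⇒ f_C·(-37.5) + f_B·(-69.3) = -33.9 − (0.277) = -34.177
Substitute f_B = 0.654 − f_C:
f_C·(-37.5 − -69.3) = -34.177 − 0.654×(-69.3) = 11.145
f_C = 11.145 / 31.8 = 0.3505

0.350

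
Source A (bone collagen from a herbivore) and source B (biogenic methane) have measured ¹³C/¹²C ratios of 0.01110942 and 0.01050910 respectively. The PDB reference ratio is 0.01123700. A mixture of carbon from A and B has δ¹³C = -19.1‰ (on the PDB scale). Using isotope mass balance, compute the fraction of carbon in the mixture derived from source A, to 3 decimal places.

δ_A = (0.01110942/0.01123700 − 1)×1000 = (0.988646 − 1)×1000 = -11.354‰
δ_B = (0.01050910/0.01123700 − 1)×1000 = (0.935223 − 1)×1000 = -64.777‰
f_A = (δ_mix − δ_B)/(δ_A − δ_B) = (-19.1 − (-64.777))/(-11.354 − (-64.777))
f_A = 45.677 / 53.424 = 0.8550

0.855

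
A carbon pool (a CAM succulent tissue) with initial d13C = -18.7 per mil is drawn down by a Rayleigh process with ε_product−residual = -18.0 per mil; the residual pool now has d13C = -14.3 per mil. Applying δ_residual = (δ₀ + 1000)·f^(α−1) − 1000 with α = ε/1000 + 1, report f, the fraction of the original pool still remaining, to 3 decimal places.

α − 1 = ε/1000 = -0.0180
(δ_res + 1000)/(δ₀ + 1000) = (-14.3 + 1000)/(-18.7 + 1000) = 985.7/981.3 = 1.004484
f = 1.004484^(1/-0.0180) = exp(ln(1.004484)/-0.0180) = exp(0.00447/-0.0180)
f = exp(-0.2485) = 0.7799

0.780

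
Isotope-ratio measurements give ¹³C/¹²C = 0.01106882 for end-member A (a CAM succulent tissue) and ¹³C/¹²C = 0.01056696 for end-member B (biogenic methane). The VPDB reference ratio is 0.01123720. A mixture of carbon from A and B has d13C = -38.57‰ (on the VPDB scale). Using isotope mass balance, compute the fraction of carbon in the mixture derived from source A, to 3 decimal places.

δ_A = (0.01106882/0.01123720 − 1)×1000 = (0.985016 − 1)×1000 = -14.984‰
δ_B = (0.01056696/0.01123720 − 1)×1000 = (0.940355 − 1)×1000 = -59.645‰
f_A = (δ_mix − δ_B)/(δ_A − δ_B) = (-38.57 − (-59.645))/(-14.984 − (-59.645))
f_A = 21.075 / 44.661 = 0.4719

0.472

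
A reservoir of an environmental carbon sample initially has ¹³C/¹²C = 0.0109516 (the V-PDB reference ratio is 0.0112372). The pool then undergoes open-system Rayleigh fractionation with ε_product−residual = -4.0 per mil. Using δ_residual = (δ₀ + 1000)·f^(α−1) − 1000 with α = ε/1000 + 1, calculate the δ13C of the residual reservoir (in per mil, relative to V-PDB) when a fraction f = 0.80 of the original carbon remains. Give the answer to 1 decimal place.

δ₀ = (0.0109516/0.0112372 − 1)×1000 = (0.974584 − 1)×1000 = -25.416 per mil
α − 1 = ε/1000 = -0.0040
f^(α−1) = 0.80^(-0.0040) = 1.000893
δ_res = (-25.416 + 1000) × 1.000893 − 1000 = 975.455 − 1000 = -24.55 per mil

-24.5 per mil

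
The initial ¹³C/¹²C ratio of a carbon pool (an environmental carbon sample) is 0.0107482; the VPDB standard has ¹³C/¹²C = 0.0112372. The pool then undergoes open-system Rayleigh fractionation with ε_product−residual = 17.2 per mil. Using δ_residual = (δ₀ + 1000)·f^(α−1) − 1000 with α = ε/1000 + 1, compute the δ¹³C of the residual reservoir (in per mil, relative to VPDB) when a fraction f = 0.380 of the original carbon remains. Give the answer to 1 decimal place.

δ₀ = (0.0107482/0.0112372 − 1)×1000 = (0.956484 − 1)×1000 = -43.516 per mil
α − 1 = ε/1000 = 0.0172
f^(α−1) = 0.380^(0.0172) = 0.983495
δ_res = (-43.516 + 1000) × 0.983495 − 1000 = 940.697 − 1000 = -59.30 per mil

-59.3 per mil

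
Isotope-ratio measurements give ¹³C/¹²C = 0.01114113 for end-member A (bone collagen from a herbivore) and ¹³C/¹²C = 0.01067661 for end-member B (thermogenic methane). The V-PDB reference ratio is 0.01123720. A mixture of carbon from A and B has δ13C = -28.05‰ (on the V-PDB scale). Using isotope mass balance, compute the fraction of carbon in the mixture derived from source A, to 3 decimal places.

0.528

δ_A = (0.01114113/0.01123720 − 1)×1000 = (0.991451 − 1)×1000 = -8.549‰
δ_B = (0.01067661/0.01123720 − 1)×1000 = (0.950113 − 1)×1000 = -49.887‰
f_A = (δ_mix − δ_B)/(δ_A − δ_B) = (-28.05 − (-49.887))/(-8.549 − (-49.887))
f_A = 21.837 / 41.338 = 0.5283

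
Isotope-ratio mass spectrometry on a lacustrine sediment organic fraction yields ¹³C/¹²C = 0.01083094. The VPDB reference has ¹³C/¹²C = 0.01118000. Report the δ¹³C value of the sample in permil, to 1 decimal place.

-31.2 permil

δ¹³C = (R_sample / R_standard − 1) × 1000
R_sample / R_standard = 0.01083094 / 0.01118000 = 0.968778
δ¹³C = (0.968778 − 1) × 1000 = -31.22 permil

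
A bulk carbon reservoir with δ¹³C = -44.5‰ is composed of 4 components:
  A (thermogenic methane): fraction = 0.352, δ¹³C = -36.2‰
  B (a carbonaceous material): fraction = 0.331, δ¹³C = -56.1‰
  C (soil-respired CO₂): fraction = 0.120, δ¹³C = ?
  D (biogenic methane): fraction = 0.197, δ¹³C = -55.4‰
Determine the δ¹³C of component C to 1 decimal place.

-19.0‰

Isotope mass balance: δ_bulk = Σ fᵢ·δᵢ.
-44.5 = 0.352×(-36.2) + 0.331×(-56.1) + 0.120×δ_C + 0.197×(-55.4)
0.120·δ_C = -44.5 − (-42.225) = -2.275
δ_C = -2.275 / 0.120 = -18.96‰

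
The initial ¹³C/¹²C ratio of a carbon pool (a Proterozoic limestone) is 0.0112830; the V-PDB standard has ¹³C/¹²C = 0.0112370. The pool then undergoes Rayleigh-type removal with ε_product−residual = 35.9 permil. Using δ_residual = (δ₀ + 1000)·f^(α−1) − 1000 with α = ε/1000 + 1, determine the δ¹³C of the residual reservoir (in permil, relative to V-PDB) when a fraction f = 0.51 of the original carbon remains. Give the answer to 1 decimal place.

-19.9 permil

δ₀ = (0.0112830/0.0112370 − 1)×1000 = (1.004094 − 1)×1000 = 4.094 permil
α − 1 = ε/1000 = 0.0359
f^(α−1) = 0.51^(0.0359) = 0.976117
δ_res = (4.094 + 1000) × 0.976117 − 1000 = 980.113 − 1000 = -19.89 permil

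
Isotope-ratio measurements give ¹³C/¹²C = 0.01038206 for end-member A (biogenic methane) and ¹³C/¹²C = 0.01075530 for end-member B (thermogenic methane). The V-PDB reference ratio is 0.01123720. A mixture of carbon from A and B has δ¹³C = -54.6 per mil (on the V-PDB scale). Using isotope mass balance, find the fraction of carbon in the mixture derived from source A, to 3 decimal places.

0.353

δ_A = (0.01038206/0.01123720 − 1)×1000 = (0.923901 − 1)×1000 = -76.099 per mil
δ_B = (0.01075530/0.01123720 − 1)×1000 = (0.957116 − 1)×1000 = -42.884 per mil
f_A = (δ_mix − δ_B)/(δ_A − δ_B) = (-54.6 − (-42.884))/(-76.099 − (-42.884))
f_A = -11.716 / -33.215 = 0.3527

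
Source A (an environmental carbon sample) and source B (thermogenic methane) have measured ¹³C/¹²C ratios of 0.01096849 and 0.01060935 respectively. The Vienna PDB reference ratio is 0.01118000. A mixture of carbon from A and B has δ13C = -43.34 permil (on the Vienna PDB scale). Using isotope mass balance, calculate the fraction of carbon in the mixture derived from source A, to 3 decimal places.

δ_A = (0.01096849/0.01118000 − 1)×1000 = (0.981081 − 1)×1000 = -18.919 permil
δ_B = (0.01060935/0.01118000 − 1)×1000 = (0.948958 − 1)×1000 = -51.042 permil
f_A = (δ_mix − δ_B)/(δ_A − δ_B) = (-43.34 − (-51.042))/(-18.919 − (-51.042))
f_A = 7.702 / 32.123 = 0.2398

0.240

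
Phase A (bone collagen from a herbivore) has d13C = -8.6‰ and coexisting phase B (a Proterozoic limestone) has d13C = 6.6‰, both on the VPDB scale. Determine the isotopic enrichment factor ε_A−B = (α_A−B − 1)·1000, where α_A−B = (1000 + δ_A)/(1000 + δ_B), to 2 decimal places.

-15.10‰

α_A−B = (1000 + -8.6) / (1000 + 6.6) = 991.4 / 1006.6 = 0.984900
ε_A−B = (0.984900 − 1) × 1000 = -15.100‰
(The approximation ε ≈ δ_A − δ_B would give -15.2‰.)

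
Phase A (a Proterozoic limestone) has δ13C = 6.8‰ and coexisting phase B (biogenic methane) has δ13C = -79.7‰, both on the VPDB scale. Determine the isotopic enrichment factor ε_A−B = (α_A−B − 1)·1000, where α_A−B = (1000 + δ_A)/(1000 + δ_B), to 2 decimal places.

α_A−B = (1000 + 6.8) / (1000 + -79.7) = 1006.8 / 920.3 = 1.093991
ε_A−B = (1.093991 − 1) × 1000 = 93.991‰
(The approximation ε ≈ δ_A − δ_B would give 86.5‰.)

93.99‰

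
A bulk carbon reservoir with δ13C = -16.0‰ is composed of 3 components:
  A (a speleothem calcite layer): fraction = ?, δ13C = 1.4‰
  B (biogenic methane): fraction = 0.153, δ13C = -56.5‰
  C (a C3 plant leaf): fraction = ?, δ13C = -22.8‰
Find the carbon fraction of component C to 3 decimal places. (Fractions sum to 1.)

Let f_C and f_A be the unknown fractions; fractions sum to 1 so f_C + f_A = 0.847.
Mass balance: Σ fᵢ·δᵢ = δ_bulk ⇒ f_C·(-22.8) + f_A·(1.4) = -16.0 − (-8.644) = -7.356
Substitute f_A = 0.847 − f_C:
f_C·(-22.8 − 1.4) = -7.356 − 0.847×(1.4) = -8.541
f_C = -8.541 / -24.2 = 0.3529

0.353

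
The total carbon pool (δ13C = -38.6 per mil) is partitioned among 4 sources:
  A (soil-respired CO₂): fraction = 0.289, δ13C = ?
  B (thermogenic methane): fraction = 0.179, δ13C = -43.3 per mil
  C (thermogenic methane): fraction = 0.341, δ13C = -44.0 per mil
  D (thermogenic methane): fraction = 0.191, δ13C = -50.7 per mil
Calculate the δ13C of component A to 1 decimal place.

Isotope mass balance: δ_bulk = Σ fᵢ·δᵢ.
-38.6 = 0.289×δ_A + 0.179×(-43.3) + 0.341×(-44.0) + 0.191×(-50.7)
0.289·δ_A = -38.6 − (-32.438) = -6.162
δ_A = -6.162 / 0.289 = -21.32 per mil

-21.3 per mil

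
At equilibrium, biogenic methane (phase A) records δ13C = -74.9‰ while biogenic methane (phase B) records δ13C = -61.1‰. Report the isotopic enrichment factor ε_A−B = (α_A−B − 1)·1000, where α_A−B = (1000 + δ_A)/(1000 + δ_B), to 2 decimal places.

-14.70‰

α_A−B = (1000 + -74.9) / (1000 + -61.1) = 925.1 / 938.9 = 0.985302
ε_A−B = (0.985302 − 1) × 1000 = -14.698‰
(The approximation ε ≈ δ_A − δ_B would give -13.8‰.)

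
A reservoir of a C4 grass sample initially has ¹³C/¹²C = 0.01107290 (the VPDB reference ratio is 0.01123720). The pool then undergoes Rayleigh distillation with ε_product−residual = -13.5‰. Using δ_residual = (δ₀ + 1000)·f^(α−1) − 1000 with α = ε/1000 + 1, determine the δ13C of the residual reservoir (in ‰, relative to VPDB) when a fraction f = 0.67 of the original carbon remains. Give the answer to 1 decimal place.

-9.3‰

δ₀ = (0.01107290/0.01123720 − 1)×1000 = (0.985379 − 1)×1000 = -14.621‰
α − 1 = ε/1000 = -0.0135
f^(α−1) = 0.67^(-0.0135) = 1.005421
δ_res = (-14.621 + 1000) × 1.005421 − 1000 = 990.721 − 1000 = -9.28‰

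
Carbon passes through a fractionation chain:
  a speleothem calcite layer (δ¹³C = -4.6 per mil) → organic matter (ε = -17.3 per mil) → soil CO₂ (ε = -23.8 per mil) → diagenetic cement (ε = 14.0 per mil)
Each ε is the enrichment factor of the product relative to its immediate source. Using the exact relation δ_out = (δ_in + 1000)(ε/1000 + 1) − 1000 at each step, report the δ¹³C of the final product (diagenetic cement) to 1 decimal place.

-31.7 per mil

step 1: δ = (-4.60 + 1000)·(-17.3/1000 + 1) − 1000 = -21.82 per mil
step 2: δ = (-21.82 + 1000)·(-23.8/1000 + 1) − 1000 = -45.10 per mil
step 3: δ = (-45.10 + 1000)·(14.0/1000 + 1) − 1000 = -31.73 per mil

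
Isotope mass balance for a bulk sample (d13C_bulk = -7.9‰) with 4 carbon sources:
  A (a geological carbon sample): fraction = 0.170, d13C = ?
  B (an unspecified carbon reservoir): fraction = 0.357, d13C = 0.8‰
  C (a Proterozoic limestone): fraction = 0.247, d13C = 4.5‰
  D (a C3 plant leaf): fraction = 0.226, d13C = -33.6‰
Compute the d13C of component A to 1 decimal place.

-10.0‰

Isotope mass balance: δ_bulk = Σ fᵢ·δᵢ.
-7.9 = 0.170×δ_A + 0.357×(0.8) + 0.247×(4.5) + 0.226×(-33.6)
0.170·δ_A = -7.9 − (-6.197) = -1.704
δ_A = -1.704 / 0.170 = -10.02‰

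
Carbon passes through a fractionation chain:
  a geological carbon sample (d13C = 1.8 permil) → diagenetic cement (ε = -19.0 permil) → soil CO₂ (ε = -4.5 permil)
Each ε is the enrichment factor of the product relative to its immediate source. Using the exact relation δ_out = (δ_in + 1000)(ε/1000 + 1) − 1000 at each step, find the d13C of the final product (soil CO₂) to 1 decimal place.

-21.7 permil

step 1: δ = (1.80 + 1000)·(-19.0/1000 + 1) − 1000 = -17.23 permil
step 2: δ = (-17.23 + 1000)·(-4.5/1000 + 1) − 1000 = -21.66 permil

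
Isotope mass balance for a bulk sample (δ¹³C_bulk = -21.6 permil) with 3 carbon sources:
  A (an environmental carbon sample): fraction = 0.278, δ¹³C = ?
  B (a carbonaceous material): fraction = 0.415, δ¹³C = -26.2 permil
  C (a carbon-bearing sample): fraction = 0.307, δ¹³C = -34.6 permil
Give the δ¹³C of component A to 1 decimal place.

-0.4 permil

Isotope mass balance: δ_bulk = Σ fᵢ·δᵢ.
-21.6 = 0.278×δ_A + 0.415×(-26.2) + 0.307×(-34.6)
0.278·δ_A = -21.6 − (-21.495) = -0.105
δ_A = -0.105 / 0.278 = -0.38 permil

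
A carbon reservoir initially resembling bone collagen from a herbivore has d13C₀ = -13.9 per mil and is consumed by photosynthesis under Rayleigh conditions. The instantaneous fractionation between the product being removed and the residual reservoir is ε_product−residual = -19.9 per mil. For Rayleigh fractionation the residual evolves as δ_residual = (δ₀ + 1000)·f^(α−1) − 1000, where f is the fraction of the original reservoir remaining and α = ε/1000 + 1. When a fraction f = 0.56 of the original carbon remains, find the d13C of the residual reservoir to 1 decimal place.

Rayleigh residual: δ_res = (δ₀ + 1000)·f^(α−1) − 1000
α = ε/1000 + 1 = 0.98010, so α − 1 = -0.01990
f^(α−1) = 0.56^(-0.01990) = 1.011605
δ_res = (-13.9 + 1000) × 1.011605 − 1000 = 997.544 − 1000 = -2.46 per mil

-2.5 per mil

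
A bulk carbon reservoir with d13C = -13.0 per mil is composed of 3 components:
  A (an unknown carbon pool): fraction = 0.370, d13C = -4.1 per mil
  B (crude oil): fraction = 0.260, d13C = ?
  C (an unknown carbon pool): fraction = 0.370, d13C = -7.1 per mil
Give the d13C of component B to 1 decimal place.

Isotope mass balance: δ_bulk = Σ fᵢ·δᵢ.
-13.0 = 0.370×(-4.1) + 0.260×δ_B + 0.370×(-7.1)
0.260·δ_B = -13.0 − (-4.144) = -8.856
δ_B = -8.856 / 0.260 = -34.06 per mil

-34.1 per mil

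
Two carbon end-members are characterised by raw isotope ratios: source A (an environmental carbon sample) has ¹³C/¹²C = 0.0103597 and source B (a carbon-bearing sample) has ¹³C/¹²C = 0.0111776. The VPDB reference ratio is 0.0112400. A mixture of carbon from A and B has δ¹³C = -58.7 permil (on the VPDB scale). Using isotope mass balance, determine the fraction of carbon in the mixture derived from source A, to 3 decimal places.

0.730

δ_A = (0.0103597/0.0112400 − 1)×1000 = (0.921681 − 1)×1000 = -78.319 permil
δ_B = (0.0111776/0.0112400 − 1)×1000 = (0.994448 − 1)×1000 = -5.552 permil
f_A = (δ_mix − δ_B)/(δ_A − δ_B) = (-58.7 − (-5.552))/(-78.319 − (-5.552))
f_A = -53.148 / -72.767 = 0.7304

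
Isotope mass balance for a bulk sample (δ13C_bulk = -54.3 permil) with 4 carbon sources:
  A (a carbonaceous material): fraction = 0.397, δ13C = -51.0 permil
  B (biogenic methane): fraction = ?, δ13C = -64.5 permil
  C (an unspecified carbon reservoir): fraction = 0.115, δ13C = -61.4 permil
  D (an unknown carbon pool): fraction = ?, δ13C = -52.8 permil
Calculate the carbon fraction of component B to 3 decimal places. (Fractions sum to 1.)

Let f_B and f_D be the unknown fractions; fractions sum to 1 so f_B + f_D = 0.488.
Mass balance: Σ fᵢ·δᵢ = δ_bulk ⇒ f_B·(-64.5) + f_D·(-52.8) = -54.3 − (-27.308) = -26.992
Substitute f_D = 0.488 − f_B:
f_B·(-64.5 − -52.8) = -26.992 − 0.488×(-52.8) = -1.226
f_B = -1.226 / -11.7 = 0.1048

0.105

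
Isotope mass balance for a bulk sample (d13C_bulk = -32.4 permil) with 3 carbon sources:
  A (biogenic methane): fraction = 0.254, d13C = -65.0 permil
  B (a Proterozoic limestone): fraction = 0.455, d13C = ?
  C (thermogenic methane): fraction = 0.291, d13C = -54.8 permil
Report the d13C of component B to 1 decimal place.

Isotope mass balance: δ_bulk = Σ fᵢ·δᵢ.
-32.4 = 0.254×(-65.0) + 0.455×δ_B + 0.291×(-54.8)
0.455·δ_B = -32.4 − (-32.457) = 0.057
δ_B = 0.057 / 0.455 = 0.12 permil

0.1 permil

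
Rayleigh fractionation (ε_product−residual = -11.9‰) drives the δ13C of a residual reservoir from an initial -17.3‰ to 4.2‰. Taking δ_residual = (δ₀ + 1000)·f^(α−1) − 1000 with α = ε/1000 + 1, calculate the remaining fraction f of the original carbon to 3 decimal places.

α − 1 = ε/1000 = -0.0119
(δ_res + 1000)/(δ₀ + 1000) = (4.2 + 1000)/(-17.3 + 1000) = 1004.2/982.7 = 1.021878
f = 1.021878^(1/-0.0119) = exp(ln(1.021878)/-0.0119) = exp(0.02164/-0.0119)
f = exp(-1.8187) = 0.1622

0.162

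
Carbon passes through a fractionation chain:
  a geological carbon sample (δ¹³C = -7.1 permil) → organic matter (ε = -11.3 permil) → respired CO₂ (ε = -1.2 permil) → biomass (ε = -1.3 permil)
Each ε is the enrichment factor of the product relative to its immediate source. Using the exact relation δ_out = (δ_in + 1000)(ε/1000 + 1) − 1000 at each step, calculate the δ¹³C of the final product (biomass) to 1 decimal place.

step 1: δ = (-7.10 + 1000)·(-11.3/1000 + 1) − 1000 = -18.32 permil
step 2: δ = (-18.32 + 1000)·(-1.2/1000 + 1) − 1000 = -19.50 permil
step 3: δ = (-19.50 + 1000)·(-1.3/1000 + 1) − 1000 = -20.77 permil

-20.8 permil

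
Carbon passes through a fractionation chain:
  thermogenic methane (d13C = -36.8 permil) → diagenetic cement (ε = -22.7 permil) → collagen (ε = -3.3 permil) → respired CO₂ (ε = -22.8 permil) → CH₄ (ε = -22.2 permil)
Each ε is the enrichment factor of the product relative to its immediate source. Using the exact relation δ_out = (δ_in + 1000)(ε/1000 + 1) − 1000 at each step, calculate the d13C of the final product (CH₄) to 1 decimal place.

-103.5 permil

step 1: δ = (-36.80 + 1000)·(-22.7/1000 + 1) − 1000 = -58.66 permil
step 2: δ = (-58.66 + 1000)·(-3.3/1000 + 1) − 1000 = -61.77 permil
step 3: δ = (-61.77 + 1000)·(-22.8/1000 + 1) − 1000 = -83.16 permil
step 4: δ = (-83.16 + 1000)·(-22.2/1000 + 1) − 1000 = -103.52 permil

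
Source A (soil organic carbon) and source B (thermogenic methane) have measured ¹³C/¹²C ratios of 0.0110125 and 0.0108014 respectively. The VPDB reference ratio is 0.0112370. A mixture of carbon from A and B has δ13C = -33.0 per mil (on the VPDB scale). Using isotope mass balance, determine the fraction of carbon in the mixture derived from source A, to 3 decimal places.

0.307

δ_A = (0.0110125/0.0112370 − 1)×1000 = (0.980021 − 1)×1000 = -19.979 per mil
δ_B = (0.0108014/0.0112370 − 1)×1000 = (0.961235 − 1)×1000 = -38.765 per mil
f_A = (δ_mix − δ_B)/(δ_A − δ_B) = (-33.0 − (-38.765))/(-19.979 − (-38.765))
f_A = 5.765 / 18.786 = 0.3069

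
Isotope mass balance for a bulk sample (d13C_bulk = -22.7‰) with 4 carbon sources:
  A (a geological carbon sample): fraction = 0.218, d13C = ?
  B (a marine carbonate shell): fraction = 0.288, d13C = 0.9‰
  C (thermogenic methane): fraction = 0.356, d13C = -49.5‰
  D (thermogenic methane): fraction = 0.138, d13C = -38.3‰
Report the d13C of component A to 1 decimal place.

-0.2‰

Isotope mass balance: δ_bulk = Σ fᵢ·δᵢ.
-22.7 = 0.218×δ_A + 0.288×(0.9) + 0.356×(-49.5) + 0.138×(-38.3)
0.218·δ_A = -22.7 − (-22.648) = -0.052
δ_A = -0.052 / 0.218 = -0.24‰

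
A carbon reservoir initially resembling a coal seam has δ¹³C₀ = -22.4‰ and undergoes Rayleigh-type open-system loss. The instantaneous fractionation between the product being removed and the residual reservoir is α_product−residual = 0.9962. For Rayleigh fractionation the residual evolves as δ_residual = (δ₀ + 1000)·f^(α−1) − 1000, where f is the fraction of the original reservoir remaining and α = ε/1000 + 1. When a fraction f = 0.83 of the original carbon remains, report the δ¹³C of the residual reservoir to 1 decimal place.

-21.7‰

Rayleigh residual: δ_res = (δ₀ + 1000)·f^(α−1) − 1000
α − 1 = -0.00380
f^(α−1) = 0.83^(-0.00380) = 1.000708
δ_res = (-22.4 + 1000) × 1.000708 − 1000 = 978.292 − 1000 = -21.71‰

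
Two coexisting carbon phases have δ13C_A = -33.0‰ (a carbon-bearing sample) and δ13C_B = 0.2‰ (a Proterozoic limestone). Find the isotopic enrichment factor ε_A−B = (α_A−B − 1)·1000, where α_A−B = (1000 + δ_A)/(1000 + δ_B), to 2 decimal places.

-33.19‰

α_A−B = (1000 + -33.0) / (1000 + 0.2) = 967.0 / 1000.2 = 0.966807
ε_A−B = (0.966807 − 1) × 1000 = -33.193‰
(The approximation ε ≈ δ_A − δ_B would give -33.2‰.)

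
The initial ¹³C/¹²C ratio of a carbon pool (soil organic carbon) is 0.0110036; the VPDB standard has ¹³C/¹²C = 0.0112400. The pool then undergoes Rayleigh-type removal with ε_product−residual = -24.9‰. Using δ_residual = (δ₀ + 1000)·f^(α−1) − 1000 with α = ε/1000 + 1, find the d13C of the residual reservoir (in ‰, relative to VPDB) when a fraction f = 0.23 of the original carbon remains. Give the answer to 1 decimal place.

δ₀ = (0.0110036/0.0112400 − 1)×1000 = (0.978968 − 1)×1000 = -21.032‰
α − 1 = ε/1000 = -0.0249
f^(α−1) = 0.23^(-0.0249) = 1.037273
δ_res = (-21.032 + 1000) × 1.037273 − 1000 = 1015.457 − 1000 = 15.46‰

15.5‰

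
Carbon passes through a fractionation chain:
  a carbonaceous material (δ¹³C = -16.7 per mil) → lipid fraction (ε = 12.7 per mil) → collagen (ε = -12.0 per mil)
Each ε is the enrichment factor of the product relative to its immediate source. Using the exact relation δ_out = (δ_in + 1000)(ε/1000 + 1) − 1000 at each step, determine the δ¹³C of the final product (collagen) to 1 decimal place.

step 1: δ = (-16.70 + 1000)·(12.7/1000 + 1) − 1000 = -4.21 per mil
step 2: δ = (-4.21 + 1000)·(-12.0/1000 + 1) − 1000 = -16.16 per mil

-16.2 per mil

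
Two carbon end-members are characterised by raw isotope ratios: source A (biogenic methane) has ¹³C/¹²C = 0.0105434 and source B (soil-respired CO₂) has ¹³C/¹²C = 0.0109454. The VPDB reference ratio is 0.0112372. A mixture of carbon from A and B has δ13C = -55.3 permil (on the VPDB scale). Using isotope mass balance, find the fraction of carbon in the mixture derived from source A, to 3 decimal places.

δ_A = (0.0105434/0.0112372 − 1)×1000 = (0.938259 − 1)×1000 = -61.741 permil
δ_B = (0.0109454/0.0112372 − 1)×1000 = (0.974033 − 1)×1000 = -25.967 permil
f_A = (δ_mix − δ_B)/(δ_A − δ_B) = (-55.3 − (-25.967))/(-61.741 − (-25.967))
f_A = -29.333 / -35.774 = 0.8199

0.820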